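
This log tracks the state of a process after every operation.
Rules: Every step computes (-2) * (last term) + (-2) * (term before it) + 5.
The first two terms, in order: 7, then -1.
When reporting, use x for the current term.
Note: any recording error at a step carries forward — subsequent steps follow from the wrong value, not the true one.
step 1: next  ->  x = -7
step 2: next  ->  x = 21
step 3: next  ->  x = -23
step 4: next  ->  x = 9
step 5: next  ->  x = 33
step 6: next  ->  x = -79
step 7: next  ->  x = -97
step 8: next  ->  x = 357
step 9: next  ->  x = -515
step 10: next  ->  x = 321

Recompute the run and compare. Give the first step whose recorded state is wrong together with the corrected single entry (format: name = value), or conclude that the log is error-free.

1. x = -2*(-1) + (-2)*(7) + (5) = -7 (agrees with the log)
2. x = -2*(-7) + (-2)*(-1) + (5) = 21 (checks out)
3. x = -2*(21) + (-2)*(-7) + (5) = -23 (verified)
4. x = -2*(-23) + (-2)*(21) + (5) = 9 (exactly as logged)
5. x = -2*(9) + (-2)*(-23) + (5) = 33 (same as recorded)
6. x = -2*(33) + (-2)*(9) + (5) = -79 (agrees with the log)
7. x = -2*(-79) + (-2)*(33) + (5) = 97 (the recorded entry deviates here)
The earliest wrong entry is at step 7: it should read x = 97.

step 7, x = 97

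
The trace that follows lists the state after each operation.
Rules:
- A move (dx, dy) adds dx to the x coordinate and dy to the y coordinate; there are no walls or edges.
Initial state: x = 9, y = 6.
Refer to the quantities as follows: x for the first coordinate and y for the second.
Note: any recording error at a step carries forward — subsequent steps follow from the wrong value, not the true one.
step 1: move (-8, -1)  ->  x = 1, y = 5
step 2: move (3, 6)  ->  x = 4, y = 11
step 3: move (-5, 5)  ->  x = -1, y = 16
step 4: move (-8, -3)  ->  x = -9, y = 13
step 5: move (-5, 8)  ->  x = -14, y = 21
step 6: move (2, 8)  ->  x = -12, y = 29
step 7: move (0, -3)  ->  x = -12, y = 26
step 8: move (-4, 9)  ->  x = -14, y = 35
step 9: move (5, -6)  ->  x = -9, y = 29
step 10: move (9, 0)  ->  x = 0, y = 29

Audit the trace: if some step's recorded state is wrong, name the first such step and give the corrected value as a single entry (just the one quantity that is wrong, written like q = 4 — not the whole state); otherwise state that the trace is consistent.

step 1: x = 9 + (-8) = 1, y = 6 + (-1) = 5 -> same as recorded
step 2: x = 1 + (3) = 4, y = 5 + (6) = 11 -> agrees with the trace
step 3: x = 4 + (-5) = -1, y = 11 + (5) = 16 -> confirmed correct
step 4: x = -1 + (-8) = -9, y = 16 + (-3) = 13 -> checks out
step 5: x = -9 + (-5) = -14, y = 13 + (8) = 21 -> exactly as logged
step 6: x = -14 + (2) = -12, y = 21 + (8) = 29 -> same as recorded
step 7: x = -12 + (0) = -12, y = 29 + (-3) = 26 -> in agreement
step 8: x = -12 + (-4) = -16, y = 26 + (9) = 35 -> not what was recorded
First incorrect step: 8; the correct value is x = -16.

step 8, x = -16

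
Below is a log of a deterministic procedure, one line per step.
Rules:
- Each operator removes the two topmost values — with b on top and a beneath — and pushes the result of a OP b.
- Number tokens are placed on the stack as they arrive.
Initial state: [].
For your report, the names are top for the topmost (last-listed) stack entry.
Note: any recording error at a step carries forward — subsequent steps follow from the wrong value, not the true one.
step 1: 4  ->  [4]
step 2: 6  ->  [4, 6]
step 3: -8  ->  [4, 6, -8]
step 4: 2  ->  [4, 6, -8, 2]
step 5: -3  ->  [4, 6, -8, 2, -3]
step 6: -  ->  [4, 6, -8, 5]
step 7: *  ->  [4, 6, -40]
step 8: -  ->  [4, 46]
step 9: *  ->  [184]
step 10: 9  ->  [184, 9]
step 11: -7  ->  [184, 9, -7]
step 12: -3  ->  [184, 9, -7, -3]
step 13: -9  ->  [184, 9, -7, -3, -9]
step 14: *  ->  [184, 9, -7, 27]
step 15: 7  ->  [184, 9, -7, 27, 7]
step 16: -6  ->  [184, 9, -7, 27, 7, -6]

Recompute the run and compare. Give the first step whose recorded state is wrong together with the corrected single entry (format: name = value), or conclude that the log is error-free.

Step 1: push 4: top = 4 — checks out.
Step 2: push 6: top = 6 — in agreement.
Step 3: push -8: top = -8 — no discrepancy.
Step 4: push 2: top = 2 — agrees with the log.
Step 5: push -3: top = -3 — checks out.
Step 6: 2 - -3 = 5 — agrees with the log.
Step 7: -8 * 5 = -40 — consistent with the log.
Step 8: 6 - -40 = 46 — matches.
Step 9: 4 * 46 = 184 — agrees with the log.
Step 10: push 9: top = 9 — matches.
Step 11: push -7: top = -7 — agrees with the log.
Step 12: push -3: top = -3 — in agreement.
Step 13: push -9: top = -9 — no discrepancy.
Step 14: -3 * -9 = 27 — consistent with the log.
Step 15: push 7: top = 7 — confirmed correct.
Step 16: push -6: top = -6 — checks out.
The recomputation confirms every line.

no error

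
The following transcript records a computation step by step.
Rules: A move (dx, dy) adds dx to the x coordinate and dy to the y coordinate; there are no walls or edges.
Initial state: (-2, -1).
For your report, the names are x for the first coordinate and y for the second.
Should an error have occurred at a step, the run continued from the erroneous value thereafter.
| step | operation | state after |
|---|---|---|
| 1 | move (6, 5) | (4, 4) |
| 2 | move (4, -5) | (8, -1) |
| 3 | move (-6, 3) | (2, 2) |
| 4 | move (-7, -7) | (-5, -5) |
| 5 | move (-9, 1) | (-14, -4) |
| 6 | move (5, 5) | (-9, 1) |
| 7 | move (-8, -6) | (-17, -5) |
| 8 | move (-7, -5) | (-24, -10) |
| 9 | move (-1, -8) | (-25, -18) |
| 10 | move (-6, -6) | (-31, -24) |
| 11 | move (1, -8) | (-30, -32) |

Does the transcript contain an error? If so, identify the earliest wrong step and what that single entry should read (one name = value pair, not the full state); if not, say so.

no error

1. x = -2 + (6) = 4, y = -1 + (5) = 4 (confirmed correct)
2. x = 4 + (4) = 8, y = 4 + (-5) = -1 (same as recorded)
3. x = 8 + (-6) = 2, y = -1 + (3) = 2 (matches)
4. x = 2 + (-7) = -5, y = 2 + (-7) = -5 (same as recorded)
5. x = -5 + (-9) = -14, y = -5 + (1) = -4 (exactly as logged)
6. x = -14 + (5) = -9, y = -4 + (5) = 1 (agrees with the transcript)
7. x = -9 + (-8) = -17, y = 1 + (-6) = -5 (in agreement)
8. x = -17 + (-7) = -24, y = -5 + (-5) = -10 (same as recorded)
9. x = -24 + (-1) = -25, y = -10 + (-8) = -18 (checks out)
10. x = -25 + (-6) = -31, y = -18 + (-6) = -24 (exactly as logged)
11. x = -31 + (1) = -30, y = -24 + (-8) = -32 (exactly as logged)
The whole run recomputes cleanly — no discrepancies.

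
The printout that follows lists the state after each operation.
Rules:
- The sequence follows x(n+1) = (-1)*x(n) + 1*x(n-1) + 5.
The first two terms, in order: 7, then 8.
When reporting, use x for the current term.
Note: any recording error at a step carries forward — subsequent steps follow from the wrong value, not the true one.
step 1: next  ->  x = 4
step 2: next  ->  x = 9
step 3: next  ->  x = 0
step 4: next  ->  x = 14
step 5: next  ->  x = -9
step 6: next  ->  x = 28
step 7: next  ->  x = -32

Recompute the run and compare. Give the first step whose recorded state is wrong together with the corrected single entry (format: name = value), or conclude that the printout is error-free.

no error

Step 1: x = -1*(8) + (1)*(7) + (5) = 4 — verified.
Step 2: x = -1*(4) + (1)*(8) + (5) = 9 — agrees with the printout.
Step 3: x = -1*(9) + (1)*(4) + (5) = 0 — consistent with the printout.
Step 4: x = -1*(0) + (1)*(9) + (5) = 14 — same as recorded.
Step 5: x = -1*(14) + (1)*(0) + (5) = -9 — verified.
Step 6: x = -1*(-9) + (1)*(14) + (5) = 28 — checks out.
Step 7: x = -1*(28) + (1)*(-9) + (5) = -32 — confirmed correct.
Nothing is out of place; the run is error-free.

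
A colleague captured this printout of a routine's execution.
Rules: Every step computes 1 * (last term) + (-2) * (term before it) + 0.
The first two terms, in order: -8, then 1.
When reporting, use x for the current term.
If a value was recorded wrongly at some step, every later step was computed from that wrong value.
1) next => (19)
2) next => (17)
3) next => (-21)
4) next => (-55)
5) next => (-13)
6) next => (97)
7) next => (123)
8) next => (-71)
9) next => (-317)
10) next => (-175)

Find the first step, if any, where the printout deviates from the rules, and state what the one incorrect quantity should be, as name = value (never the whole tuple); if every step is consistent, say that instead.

step 1, x = 17

Step 1: x = 1*(1) + (-2)*(-8) + (0) = 17 — the printout disagrees here.
Conclusion: step 1 carries the first error; the entry should be x = 17.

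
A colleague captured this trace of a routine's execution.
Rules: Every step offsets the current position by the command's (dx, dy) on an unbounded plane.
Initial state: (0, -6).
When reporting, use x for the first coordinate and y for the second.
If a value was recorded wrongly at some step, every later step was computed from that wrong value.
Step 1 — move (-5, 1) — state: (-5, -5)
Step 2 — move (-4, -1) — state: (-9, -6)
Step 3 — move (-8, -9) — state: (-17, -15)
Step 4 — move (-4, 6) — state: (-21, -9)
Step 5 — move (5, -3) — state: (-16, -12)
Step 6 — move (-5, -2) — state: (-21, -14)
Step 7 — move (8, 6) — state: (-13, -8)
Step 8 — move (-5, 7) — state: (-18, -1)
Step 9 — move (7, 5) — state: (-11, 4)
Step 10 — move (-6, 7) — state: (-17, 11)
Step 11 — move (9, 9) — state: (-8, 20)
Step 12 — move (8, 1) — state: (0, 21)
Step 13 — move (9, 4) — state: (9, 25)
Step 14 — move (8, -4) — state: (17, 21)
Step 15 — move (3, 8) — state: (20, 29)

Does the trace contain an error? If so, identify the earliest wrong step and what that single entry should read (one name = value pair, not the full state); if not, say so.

Recomputing the run from the initial state:
step 1: x = -5, y = -5
step 2: x = -9, y = -6
step 3: x = -17, y = -15
step 4: x = -21, y = -9
step 5: x = -16, y = -12
step 6: x = -21, y = -14
step 7: x = -13, y = -8
step 8: x = -18, y = -1
step 9: x = -11, y = 4
step 10: x = -17, y = 11
step 11: x = -8, y = 20
step 12: x = 0, y = 21
step 13: x = 9, y = 25
step 14: x = 17, y = 21
step 15: x = 20, y = 29
This matches the trace at every step.

no error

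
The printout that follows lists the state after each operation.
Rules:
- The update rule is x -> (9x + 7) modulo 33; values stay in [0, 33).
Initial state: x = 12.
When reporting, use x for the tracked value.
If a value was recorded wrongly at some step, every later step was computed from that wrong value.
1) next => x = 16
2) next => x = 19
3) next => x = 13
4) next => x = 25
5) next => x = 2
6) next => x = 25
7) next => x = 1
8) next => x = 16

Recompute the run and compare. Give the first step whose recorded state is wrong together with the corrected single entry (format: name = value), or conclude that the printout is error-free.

step 5, x = 1

step 1: x = (9*12 + 7) mod 33 = 16 -> verified
step 2: x = (9*16 + 7) mod 33 = 19 -> exactly as logged
step 3: x = (9*19 + 7) mod 33 = 13 -> checks out
step 4: x = (9*13 + 7) mod 33 = 25 -> in agreement
step 5: x = (9*25 + 7) mod 33 = 1 -> this is not what the printout shows
The audit stops at step 5: the recorded entry is wrong and should be x = 1.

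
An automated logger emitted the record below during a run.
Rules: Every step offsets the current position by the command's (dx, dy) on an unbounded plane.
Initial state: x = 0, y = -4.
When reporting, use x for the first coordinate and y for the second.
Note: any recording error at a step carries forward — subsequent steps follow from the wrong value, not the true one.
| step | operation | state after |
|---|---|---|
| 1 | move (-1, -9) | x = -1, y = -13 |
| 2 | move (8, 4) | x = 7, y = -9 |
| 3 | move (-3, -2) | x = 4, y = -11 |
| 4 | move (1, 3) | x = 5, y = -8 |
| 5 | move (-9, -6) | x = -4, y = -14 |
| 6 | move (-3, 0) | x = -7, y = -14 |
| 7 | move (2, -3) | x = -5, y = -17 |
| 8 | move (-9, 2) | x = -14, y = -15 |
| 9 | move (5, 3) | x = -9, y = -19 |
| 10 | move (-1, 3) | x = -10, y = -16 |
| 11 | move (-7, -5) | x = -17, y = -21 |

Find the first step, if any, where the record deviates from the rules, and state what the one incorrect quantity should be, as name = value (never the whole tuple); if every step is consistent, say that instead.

step 9, y = -12

Recomputing the run from the initial state:
step 1: x = -1, y = -13
step 2: x = 7, y = -9
step 3: x = 4, y = -11
step 4: x = 5, y = -8
step 5: x = -4, y = -14
step 6: x = -7, y = -14
step 7: x = -5, y = -17
step 8: x = -14, y = -15
step 9: x = -9, y = -12
step 10: x = -10, y = -9
step 11: x = -17, y = -14
The first disagreement with the record is at step 9, where the value should be y = -12.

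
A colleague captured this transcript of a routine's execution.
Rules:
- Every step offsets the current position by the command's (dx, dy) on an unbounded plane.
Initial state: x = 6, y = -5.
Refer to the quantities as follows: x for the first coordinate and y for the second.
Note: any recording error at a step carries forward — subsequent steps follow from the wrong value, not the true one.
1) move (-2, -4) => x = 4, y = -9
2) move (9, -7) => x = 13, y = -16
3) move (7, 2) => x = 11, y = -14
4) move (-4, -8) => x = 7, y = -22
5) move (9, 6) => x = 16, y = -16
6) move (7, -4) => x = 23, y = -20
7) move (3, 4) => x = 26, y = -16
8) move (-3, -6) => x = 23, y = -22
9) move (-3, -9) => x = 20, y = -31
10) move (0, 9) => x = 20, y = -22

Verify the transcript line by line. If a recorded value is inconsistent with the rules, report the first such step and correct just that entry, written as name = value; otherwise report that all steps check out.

step 1: x = 6 + (-2) = 4, y = -5 + (-4) = -9 -> matches
step 2: x = 4 + (9) = 13, y = -9 + (-7) = -16 -> same as recorded
step 3: x = 13 + (7) = 20, y = -16 + (2) = -14 -> the transcript disagrees here
First incorrect step: 3; the correct value is x = 20.

step 3, x = 20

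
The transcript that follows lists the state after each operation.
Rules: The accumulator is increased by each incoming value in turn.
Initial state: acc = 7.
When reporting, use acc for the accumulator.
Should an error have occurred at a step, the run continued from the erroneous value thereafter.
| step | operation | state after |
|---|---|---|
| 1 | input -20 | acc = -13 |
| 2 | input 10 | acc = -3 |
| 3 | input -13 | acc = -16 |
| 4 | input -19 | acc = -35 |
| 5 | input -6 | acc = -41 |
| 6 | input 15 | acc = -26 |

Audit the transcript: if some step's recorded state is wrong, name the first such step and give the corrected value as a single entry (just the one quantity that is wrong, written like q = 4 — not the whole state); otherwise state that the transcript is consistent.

Recomputing the run from the initial state:
step 1: acc = -13
step 2: acc = -3
step 3: acc = -16
step 4: acc = -35
step 5: acc = -41
step 6: acc = -26
This matches the transcript at every step.

no error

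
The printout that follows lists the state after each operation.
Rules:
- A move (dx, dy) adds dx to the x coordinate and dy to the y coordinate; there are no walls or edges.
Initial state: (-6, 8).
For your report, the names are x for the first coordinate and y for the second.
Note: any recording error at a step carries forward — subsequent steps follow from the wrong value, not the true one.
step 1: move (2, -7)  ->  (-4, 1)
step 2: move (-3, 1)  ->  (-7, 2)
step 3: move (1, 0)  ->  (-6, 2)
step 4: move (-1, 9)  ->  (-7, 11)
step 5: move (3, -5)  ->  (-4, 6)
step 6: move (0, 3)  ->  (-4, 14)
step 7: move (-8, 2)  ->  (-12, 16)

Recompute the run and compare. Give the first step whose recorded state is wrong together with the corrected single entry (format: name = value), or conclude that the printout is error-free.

step 6, y = 9

step 1: x = -6 + (2) = -4, y = 8 + (-7) = 1 -> same as recorded
step 2: x = -4 + (-3) = -7, y = 1 + (1) = 2 -> exactly as logged
step 3: x = -7 + (1) = -6, y = 2 + (0) = 2 -> checks out
step 4: x = -6 + (-1) = -7, y = 2 + (9) = 11 -> confirmed correct
step 5: x = -7 + (3) = -4, y = 11 + (-5) = 6 -> agrees with the printout
step 6: x = -4 + (0) = -4, y = 6 + (3) = 9 -> this is not what the printout shows
So the first discrepancy is step 6, where the right value is y = 9.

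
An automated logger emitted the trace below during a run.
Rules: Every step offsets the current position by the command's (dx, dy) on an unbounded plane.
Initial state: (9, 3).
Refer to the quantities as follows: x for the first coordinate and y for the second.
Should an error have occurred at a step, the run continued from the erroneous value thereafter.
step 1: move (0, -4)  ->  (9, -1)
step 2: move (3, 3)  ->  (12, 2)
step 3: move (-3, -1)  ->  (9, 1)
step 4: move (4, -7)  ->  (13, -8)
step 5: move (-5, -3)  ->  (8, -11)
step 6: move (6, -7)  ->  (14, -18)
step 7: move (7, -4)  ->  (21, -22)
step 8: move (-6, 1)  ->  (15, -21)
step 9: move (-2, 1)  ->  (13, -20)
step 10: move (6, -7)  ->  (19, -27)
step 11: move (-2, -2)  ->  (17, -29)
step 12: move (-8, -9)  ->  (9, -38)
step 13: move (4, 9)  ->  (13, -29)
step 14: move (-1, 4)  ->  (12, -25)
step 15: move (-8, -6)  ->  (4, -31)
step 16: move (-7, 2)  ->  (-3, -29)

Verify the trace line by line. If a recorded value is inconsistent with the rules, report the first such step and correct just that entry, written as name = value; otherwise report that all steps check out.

step 1: x = 9 + (0) = 9, y = 3 + (-4) = -1 -> no discrepancy
step 2: x = 9 + (3) = 12, y = -1 + (3) = 2 -> in agreement
step 3: x = 12 + (-3) = 9, y = 2 + (-1) = 1 -> consistent with the trace
step 4: x = 9 + (4) = 13, y = 1 + (-7) = -6 -> the trace has a different value
The earliest wrong entry is at step 4: it should read y = -6.

step 4, y = -6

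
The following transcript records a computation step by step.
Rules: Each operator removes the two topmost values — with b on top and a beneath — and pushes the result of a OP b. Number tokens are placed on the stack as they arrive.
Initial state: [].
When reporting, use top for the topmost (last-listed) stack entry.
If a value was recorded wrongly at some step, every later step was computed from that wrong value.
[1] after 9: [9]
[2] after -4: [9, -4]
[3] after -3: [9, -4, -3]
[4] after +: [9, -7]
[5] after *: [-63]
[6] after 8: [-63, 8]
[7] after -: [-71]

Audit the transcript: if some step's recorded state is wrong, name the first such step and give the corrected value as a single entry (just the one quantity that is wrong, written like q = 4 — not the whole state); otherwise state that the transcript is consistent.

no error

step 1: push 9: top = 9 -> in agreement
step 2: push -4: top = -4 -> verified
step 3: push -3: top = -3 -> in agreement
step 4: -4 + -3 = -7 -> agrees with the transcript
step 5: 9 * -7 = -63 -> confirmed correct
step 6: push 8: top = 8 -> exactly as logged
step 7: -63 - 8 = -71 -> same as recorded
No step deviates from the rules.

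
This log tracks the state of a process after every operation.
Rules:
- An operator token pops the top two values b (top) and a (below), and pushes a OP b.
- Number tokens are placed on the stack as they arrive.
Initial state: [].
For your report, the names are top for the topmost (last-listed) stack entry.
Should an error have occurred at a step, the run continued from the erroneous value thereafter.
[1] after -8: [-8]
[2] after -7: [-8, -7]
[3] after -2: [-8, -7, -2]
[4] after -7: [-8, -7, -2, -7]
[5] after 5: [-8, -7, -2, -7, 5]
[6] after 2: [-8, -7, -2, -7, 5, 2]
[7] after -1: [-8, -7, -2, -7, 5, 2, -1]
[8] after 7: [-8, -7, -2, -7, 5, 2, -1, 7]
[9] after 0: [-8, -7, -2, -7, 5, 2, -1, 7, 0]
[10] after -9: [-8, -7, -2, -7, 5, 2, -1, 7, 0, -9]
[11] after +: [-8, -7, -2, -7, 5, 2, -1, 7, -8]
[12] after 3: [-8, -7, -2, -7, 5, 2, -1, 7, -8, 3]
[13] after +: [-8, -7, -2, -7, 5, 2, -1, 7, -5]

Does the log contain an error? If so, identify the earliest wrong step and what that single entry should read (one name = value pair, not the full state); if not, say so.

Recomputing the run from the initial state:
step 1: [-8]
step 2: [-8, -7]
step 3: [-8, -7, -2]
step 4: [-8, -7, -2, -7]
step 5: [-8, -7, -2, -7, 5]
step 6: [-8, -7, -2, -7, 5, 2]
step 7: [-8, -7, -2, -7, 5, 2, -1]
step 8: [-8, -7, -2, -7, 5, 2, -1, 7]
step 9: [-8, -7, -2, -7, 5, 2, -1, 7, 0]
step 10: [-8, -7, -2, -7, 5, 2, -1, 7, 0, -9]
step 11: [-8, -7, -2, -7, 5, 2, -1, 7, -9]
step 12: [-8, -7, -2, -7, 5, 2, -1, 7, -9, 3]
step 13: [-8, -7, -2, -7, 5, 2, -1, 7, -6]
The first disagreement with the log is at step 11, where the value should be top = -9.

step 11, top = -9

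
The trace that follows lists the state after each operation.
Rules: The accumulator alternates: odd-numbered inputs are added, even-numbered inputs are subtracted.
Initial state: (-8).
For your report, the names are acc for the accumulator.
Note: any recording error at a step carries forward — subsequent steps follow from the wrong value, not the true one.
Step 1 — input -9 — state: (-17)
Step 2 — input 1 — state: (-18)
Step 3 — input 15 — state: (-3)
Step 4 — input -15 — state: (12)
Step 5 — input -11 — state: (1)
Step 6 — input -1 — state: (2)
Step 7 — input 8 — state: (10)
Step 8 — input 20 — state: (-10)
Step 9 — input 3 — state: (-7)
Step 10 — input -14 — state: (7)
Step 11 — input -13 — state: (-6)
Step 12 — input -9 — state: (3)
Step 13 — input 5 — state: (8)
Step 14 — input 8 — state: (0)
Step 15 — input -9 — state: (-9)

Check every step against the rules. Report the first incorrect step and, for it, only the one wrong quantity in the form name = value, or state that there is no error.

no error

Recomputing the run from the initial state:
step 1: acc = -17
step 2: acc = -18
step 3: acc = -3
step 4: acc = 12
step 5: acc = 1
step 6: acc = 2
step 7: acc = 10
step 8: acc = -10
step 9: acc = -7
step 10: acc = 7
step 11: acc = -6
step 12: acc = 3
step 13: acc = 8
step 14: acc = 0
step 15: acc = -9
This matches the trace at every step.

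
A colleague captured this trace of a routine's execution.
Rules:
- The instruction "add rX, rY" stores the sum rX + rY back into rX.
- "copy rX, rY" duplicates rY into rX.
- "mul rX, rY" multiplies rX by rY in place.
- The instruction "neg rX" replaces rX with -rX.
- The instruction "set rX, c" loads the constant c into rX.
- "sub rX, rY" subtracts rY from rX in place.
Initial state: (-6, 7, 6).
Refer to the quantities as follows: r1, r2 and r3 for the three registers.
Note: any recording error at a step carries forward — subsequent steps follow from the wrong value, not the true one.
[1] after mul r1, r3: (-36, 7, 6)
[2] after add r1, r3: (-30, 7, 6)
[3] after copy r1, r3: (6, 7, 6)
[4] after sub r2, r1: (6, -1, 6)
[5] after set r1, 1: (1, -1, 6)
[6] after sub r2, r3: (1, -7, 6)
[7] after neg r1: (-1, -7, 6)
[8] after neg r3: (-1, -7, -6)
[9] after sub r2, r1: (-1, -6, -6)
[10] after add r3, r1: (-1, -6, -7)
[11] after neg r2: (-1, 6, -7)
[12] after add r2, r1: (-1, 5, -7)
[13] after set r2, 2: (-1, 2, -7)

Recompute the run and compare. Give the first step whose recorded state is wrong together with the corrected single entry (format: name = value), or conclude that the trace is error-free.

step 4, r2 = 1

Recomputing the run from the initial state:
step 1: r1 = -36, r2 = 7, r3 = 6
step 2: r1 = -30, r2 = 7, r3 = 6
step 3: r1 = 6, r2 = 7, r3 = 6
step 4: r1 = 6, r2 = 1, r3 = 6
step 5: r1 = 1, r2 = 1, r3 = 6
step 6: r1 = 1, r2 = -5, r3 = 6
step 7: r1 = -1, r2 = -5, r3 = 6
step 8: r1 = -1, r2 = -5, r3 = -6
step 9: r1 = -1, r2 = -4, r3 = -6
step 10: r1 = -1, r2 = -4, r3 = -7
step 11: r1 = -1, r2 = 4, r3 = -7
step 12: r1 = -1, r2 = 3, r3 = -7
step 13: r1 = -1, r2 = 2, r3 = -7
The first disagreement with the trace is at step 4, where the value should be r2 = 1.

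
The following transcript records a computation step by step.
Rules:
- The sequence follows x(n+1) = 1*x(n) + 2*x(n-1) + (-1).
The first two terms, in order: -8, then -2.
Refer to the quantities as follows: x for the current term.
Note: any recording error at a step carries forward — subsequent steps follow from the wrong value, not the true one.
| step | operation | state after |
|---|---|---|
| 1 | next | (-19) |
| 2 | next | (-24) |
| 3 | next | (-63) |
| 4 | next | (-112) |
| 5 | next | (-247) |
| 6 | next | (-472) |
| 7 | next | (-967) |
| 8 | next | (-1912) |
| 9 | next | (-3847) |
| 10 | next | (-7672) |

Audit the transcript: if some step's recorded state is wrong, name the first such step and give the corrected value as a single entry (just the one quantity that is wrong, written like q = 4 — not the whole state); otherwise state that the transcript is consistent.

step 5, x = -239

step 1: x = 1*(-2) + (2)*(-8) + (-1) = -19 -> confirmed correct
step 2: x = 1*(-19) + (2)*(-2) + (-1) = -24 -> exactly as logged
step 3: x = 1*(-24) + (2)*(-19) + (-1) = -63 -> checks out
step 4: x = 1*(-63) + (2)*(-24) + (-1) = -112 -> verified
step 5: x = 1*(-112) + (2)*(-63) + (-1) = -239 -> a discrepancy with the transcript
The audit stops at step 5: the recorded entry is wrong and should be x = -239.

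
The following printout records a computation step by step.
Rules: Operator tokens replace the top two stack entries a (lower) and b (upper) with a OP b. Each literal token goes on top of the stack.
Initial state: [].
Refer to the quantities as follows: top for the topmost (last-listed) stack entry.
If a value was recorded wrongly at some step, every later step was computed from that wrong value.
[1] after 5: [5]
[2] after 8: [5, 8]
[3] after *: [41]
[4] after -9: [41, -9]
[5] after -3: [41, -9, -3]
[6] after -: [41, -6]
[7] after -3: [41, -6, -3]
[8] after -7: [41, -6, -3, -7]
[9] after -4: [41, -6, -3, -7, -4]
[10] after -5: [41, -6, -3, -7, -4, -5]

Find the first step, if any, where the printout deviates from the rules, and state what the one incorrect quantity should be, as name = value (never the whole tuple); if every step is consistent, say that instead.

1. push 5: top = 5 (checks out)
2. push 8: top = 8 (checks out)
3. 5 * 8 = 40 (this is not what the printout shows)
First incorrect step: 3; the correct value is top = 40.

step 3, top = 40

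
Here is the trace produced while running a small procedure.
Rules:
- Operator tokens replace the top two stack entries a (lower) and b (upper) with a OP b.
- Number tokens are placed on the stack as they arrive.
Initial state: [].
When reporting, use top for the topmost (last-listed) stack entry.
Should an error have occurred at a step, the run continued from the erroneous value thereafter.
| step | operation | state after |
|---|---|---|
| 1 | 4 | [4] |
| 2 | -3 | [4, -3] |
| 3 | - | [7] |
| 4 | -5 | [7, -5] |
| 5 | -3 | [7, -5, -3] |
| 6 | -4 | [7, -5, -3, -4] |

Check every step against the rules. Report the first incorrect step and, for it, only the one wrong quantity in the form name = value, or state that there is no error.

no error

1. push 4: top = 4 (consistent with the trace)
2. push -3: top = -3 (same as recorded)
3. 4 - -3 = 7 (matches)
4. push -5: top = -5 (verified)
5. push -3: top = -3 (agrees with the trace)
6. push -4: top = -4 (in agreement)
All entries verified; no error found.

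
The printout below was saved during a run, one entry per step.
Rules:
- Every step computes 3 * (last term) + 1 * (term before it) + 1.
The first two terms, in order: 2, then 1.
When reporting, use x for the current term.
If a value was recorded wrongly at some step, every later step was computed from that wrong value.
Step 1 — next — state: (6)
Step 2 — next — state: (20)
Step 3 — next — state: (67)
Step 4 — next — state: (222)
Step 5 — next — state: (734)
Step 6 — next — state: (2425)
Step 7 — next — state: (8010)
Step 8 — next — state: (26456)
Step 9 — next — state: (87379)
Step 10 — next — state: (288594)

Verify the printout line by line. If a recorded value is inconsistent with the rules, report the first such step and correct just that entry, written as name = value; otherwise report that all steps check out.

Recomputing the run from the initial state:
step 1: x = 6
step 2: x = 20
step 3: x = 67
step 4: x = 222
step 5: x = 734
step 6: x = 2425
step 7: x = 8010
step 8: x = 26456
step 9: x = 87379
step 10: x = 288594
This matches the printout at every step.

no error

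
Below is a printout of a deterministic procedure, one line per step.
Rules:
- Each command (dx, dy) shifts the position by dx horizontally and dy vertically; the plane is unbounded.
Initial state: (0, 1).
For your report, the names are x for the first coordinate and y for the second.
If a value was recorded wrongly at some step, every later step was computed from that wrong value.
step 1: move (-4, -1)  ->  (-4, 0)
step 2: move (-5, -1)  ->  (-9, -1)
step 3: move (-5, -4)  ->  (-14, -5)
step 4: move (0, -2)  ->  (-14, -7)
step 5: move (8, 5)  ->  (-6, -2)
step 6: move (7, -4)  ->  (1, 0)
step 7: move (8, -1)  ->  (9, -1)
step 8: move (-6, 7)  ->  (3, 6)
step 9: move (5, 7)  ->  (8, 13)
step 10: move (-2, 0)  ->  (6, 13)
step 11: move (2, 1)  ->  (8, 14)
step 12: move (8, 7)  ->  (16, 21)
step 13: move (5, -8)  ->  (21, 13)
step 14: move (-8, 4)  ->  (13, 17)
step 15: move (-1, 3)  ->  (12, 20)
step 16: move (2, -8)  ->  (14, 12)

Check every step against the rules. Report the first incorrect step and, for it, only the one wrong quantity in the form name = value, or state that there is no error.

step 6, y = -6

Step 1: x = 0 + (-4) = -4, y = 1 + (-1) = 0 — confirmed correct.
Step 2: x = -4 + (-5) = -9, y = 0 + (-1) = -1 — exactly as logged.
Step 3: x = -9 + (-5) = -14, y = -1 + (-4) = -5 — exactly as logged.
Step 4: x = -14 + (0) = -14, y = -5 + (-2) = -7 — exactly as logged.
Step 5: x = -14 + (8) = -6, y = -7 + (5) = -2 — matches.
Step 6: x = -6 + (7) = 1, y = -2 + (-4) = -6 — the recorded entry deviates here.
The audit stops at step 6: the recorded entry is wrong and should be y = -6.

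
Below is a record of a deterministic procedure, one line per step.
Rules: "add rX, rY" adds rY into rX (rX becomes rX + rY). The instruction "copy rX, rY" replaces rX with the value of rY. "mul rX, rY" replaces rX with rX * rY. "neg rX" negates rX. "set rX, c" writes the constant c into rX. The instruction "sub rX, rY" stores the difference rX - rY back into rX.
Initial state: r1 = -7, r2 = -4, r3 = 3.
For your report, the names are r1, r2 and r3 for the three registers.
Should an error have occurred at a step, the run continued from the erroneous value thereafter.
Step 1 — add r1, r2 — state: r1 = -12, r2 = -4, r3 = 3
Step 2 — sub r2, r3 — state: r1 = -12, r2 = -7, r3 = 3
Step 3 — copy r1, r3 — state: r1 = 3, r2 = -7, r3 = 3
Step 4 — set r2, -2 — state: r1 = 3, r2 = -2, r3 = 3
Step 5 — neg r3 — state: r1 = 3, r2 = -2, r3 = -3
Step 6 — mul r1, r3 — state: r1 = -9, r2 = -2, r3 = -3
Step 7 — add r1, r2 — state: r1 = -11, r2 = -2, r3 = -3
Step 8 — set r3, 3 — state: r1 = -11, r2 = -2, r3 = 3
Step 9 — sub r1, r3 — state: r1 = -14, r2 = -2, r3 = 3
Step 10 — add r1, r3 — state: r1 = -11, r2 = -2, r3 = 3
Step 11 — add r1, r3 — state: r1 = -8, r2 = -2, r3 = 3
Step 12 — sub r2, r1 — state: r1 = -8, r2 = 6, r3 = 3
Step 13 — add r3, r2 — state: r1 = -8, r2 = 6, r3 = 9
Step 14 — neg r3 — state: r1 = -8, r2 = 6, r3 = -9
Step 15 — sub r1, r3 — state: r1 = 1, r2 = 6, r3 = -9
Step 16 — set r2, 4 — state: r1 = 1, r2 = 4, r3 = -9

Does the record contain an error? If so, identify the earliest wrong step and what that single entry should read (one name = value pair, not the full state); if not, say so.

Recomputing the run from the initial state:
step 1: r1 = -11, r2 = -4, r3 = 3
step 2: r1 = -11, r2 = -7, r3 = 3
step 3: r1 = 3, r2 = -7, r3 = 3
step 4: r1 = 3, r2 = -2, r3 = 3
step 5: r1 = 3, r2 = -2, r3 = -3
step 6: r1 = -9, r2 = -2, r3 = -3
step 7: r1 = -11, r2 = -2, r3 = -3
step 8: r1 = -11, r2 = -2, r3 = 3
step 9: r1 = -14, r2 = -2, r3 = 3
step 10: r1 = -11, r2 = -2, r3 = 3
step 11: r1 = -8, r2 = -2, r3 = 3
step 12: r1 = -8, r2 = 6, r3 = 3
step 13: r1 = -8, r2 = 6, r3 = 9
step 14: r1 = -8, r2 = 6, r3 = -9
step 15: r1 = 1, r2 = 6, r3 = -9
step 16: r1 = 1, r2 = 4, r3 = -9
The first disagreement with the record is at step 1, where the value should be r1 = -11.

step 1, r1 = -11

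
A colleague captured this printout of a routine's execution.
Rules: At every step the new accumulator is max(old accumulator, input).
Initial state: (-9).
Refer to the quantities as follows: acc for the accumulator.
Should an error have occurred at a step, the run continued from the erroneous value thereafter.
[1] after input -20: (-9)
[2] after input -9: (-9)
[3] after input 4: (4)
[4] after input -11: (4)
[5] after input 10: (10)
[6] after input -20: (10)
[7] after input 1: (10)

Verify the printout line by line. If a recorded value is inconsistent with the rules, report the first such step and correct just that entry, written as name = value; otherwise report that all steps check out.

Recomputing the run from the initial state:
step 1: acc = -9
step 2: acc = -9
step 3: acc = 4
step 4: acc = 4
step 5: acc = 10
step 6: acc = 10
step 7: acc = 10
This matches the printout at every step.

no error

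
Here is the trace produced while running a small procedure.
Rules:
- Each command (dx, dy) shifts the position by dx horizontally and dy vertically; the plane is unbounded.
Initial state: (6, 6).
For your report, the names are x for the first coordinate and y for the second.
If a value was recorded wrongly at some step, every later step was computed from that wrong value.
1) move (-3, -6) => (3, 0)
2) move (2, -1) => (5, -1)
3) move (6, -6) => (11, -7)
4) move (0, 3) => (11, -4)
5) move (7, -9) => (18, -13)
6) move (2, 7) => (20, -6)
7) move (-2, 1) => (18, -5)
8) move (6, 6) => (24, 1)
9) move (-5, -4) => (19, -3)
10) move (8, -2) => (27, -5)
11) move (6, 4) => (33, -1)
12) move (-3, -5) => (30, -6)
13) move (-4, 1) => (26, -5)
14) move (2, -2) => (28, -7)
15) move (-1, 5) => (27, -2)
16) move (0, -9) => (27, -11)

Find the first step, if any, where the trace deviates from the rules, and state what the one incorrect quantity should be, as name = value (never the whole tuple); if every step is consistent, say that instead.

no error

1. x = 6 + (-3) = 3, y = 6 + (-6) = 0 (no discrepancy)
2. x = 3 + (2) = 5, y = 0 + (-1) = -1 (agrees with the trace)
3. x = 5 + (6) = 11, y = -1 + (-6) = -7 (exactly as logged)
4. x = 11 + (0) = 11, y = -7 + (3) = -4 (checks out)
5. x = 11 + (7) = 18, y = -4 + (-9) = -13 (verified)
6. x = 18 + (2) = 20, y = -13 + (7) = -6 (matches)
7. x = 20 + (-2) = 18, y = -6 + (1) = -5 (confirmed correct)
8. x = 18 + (6) = 24, y = -5 + (6) = 1 (verified)
9. x = 24 + (-5) = 19, y = 1 + (-4) = -3 (consistent with the trace)
10. x = 19 + (8) = 27, y = -3 + (-2) = -5 (no discrepancy)
11. x = 27 + (6) = 33, y = -5 + (4) = -1 (matches)
12. x = 33 + (-3) = 30, y = -1 + (-5) = -6 (verified)
13. x = 30 + (-4) = 26, y = -6 + (1) = -5 (agrees with the trace)
14. x = 26 + (2) = 28, y = -5 + (-2) = -7 (consistent with the trace)
15. x = 28 + (-1) = 27, y = -7 + (5) = -2 (no discrepancy)
16. x = 27 + (0) = 27, y = -2 + (-9) = -11 (checks out)
All steps check out; nothing to correct.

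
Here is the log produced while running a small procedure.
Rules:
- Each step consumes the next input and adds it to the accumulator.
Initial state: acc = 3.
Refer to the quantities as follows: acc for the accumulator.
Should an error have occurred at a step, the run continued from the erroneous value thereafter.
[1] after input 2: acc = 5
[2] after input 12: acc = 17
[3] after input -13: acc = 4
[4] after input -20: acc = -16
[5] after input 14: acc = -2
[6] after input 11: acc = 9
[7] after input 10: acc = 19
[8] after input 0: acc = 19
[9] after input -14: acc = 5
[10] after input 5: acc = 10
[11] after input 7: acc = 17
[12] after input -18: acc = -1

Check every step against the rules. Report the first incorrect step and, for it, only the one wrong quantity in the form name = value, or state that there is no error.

no error

step 1: acc = 3 + 2 = 5 -> no discrepancy
step 2: acc = 5 + 12 = 17 -> checks out
step 3: acc = 17 + -13 = 4 -> matches
step 4: acc = 4 + -20 = -16 -> agrees with the log
step 5: acc = -16 + 14 = -2 -> in agreement
step 6: acc = -2 + 11 = 9 -> exactly as logged
step 7: acc = 9 + 10 = 19 -> checks out
step 8: acc = 19 + 0 = 19 -> verified
step 9: acc = 19 + -14 = 5 -> consistent with the log
step 10: acc = 5 + 5 = 10 -> matches
step 11: acc = 10 + 7 = 17 -> exactly as logged
step 12: acc = 17 + -18 = -1 -> in agreement
Every step is consistent.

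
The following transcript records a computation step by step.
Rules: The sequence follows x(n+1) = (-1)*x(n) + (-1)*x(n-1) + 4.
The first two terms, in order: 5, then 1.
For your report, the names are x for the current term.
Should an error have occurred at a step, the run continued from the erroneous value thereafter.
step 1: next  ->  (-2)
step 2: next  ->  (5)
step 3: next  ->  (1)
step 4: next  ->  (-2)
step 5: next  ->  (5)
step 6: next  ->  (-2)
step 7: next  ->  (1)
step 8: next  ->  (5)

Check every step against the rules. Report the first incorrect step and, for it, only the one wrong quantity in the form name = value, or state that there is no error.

step 6, x = 1

Recomputing the run from the initial state:
step 1: x = -2
step 2: x = 5
step 3: x = 1
step 4: x = -2
step 5: x = 5
step 6: x = 1
step 7: x = -2
step 8: x = 5
The first disagreement with the transcript is at step 6, where the value should be x = 1.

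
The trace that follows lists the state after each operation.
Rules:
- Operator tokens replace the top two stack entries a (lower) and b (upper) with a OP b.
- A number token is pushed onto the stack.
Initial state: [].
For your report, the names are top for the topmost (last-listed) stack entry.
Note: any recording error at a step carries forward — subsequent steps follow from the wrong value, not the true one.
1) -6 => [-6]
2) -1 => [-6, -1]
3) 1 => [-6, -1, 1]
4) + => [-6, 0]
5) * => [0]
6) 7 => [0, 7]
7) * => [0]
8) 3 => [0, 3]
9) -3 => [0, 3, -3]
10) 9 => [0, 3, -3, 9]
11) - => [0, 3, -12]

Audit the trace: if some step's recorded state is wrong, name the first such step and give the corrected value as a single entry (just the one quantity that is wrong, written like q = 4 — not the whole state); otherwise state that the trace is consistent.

Step 1: push -6: top = -6 — same as recorded.
Step 2: push -1: top = -1 — matches.
Step 3: push 1: top = 1 — checks out.
Step 4: -1 + 1 = 0 — exactly as logged.
Step 5: -6 * 0 = 0 — in agreement.
Step 6: push 7: top = 7 — no discrepancy.
Step 7: 0 * 7 = 0 — confirmed correct.
Step 8: push 3: top = 3 — verified.
Step 9: push -3: top = -3 — confirmed correct.
Step 10: push 9: top = 9 — verified.
Step 11: -3 - 9 = -12 — no discrepancy.
The recomputation confirms every line.

no error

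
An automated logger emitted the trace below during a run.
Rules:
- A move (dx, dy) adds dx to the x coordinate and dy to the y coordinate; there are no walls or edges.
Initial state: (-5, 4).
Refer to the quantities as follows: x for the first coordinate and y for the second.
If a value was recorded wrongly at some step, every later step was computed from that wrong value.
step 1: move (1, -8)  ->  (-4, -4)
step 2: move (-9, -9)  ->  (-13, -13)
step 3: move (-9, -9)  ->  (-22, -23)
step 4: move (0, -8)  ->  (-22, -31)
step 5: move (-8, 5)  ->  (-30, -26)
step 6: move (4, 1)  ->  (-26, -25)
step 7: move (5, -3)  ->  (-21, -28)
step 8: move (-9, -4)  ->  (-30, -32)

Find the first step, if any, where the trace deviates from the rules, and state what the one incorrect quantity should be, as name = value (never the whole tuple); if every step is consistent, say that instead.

Step 1: x = -5 + (1) = -4, y = 4 + (-8) = -4 — confirmed correct.
Step 2: x = -4 + (-9) = -13, y = -4 + (-9) = -13 — agrees with the trace.
Step 3: x = -13 + (-9) = -22, y = -13 + (-9) = -22 — the recorded entry deviates here.
First deviation found at step 3; the corrected entry is y = -22.

step 3, y = -22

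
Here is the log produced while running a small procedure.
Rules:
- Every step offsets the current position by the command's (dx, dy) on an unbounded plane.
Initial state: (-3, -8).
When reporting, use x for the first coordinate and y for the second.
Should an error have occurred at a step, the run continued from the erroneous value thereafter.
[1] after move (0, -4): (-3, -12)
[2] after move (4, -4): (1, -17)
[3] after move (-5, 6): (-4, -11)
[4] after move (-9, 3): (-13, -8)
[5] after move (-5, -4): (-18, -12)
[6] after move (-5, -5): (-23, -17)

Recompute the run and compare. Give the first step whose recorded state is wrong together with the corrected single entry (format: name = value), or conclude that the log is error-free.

step 2, y = -16

Recomputing the run from the initial state:
step 1: x = -3, y = -12
step 2: x = 1, y = -16
step 3: x = -4, y = -10
step 4: x = -13, y = -7
step 5: x = -18, y = -11
step 6: x = -23, y = -16
The first disagreement with the log is at step 2, where the value should be y = -16.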